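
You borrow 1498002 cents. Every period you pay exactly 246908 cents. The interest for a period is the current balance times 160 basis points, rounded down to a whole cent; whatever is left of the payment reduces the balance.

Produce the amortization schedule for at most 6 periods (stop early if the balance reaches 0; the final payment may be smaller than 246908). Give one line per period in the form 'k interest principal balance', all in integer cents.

1 23968 222940 1275062
2 20400 226508 1048554
3 16776 230132 818422
4 13094 233814 584608
5 9353 237555 347053
6 5552 241356 105697

1. interest=⌊1498002·160/10000⌋=23968; principal=246908-23968=222940; balance=1498002-222940=1275062
2. interest=⌊1275062·160/10000⌋=20400; principal=246908-20400=226508; balance=1275062-226508=1048554
3. interest=⌊1048554·160/10000⌋=16776; principal=246908-16776=230132; balance=1048554-230132=818422
4. interest=⌊818422·160/10000⌋=13094; principal=246908-13094=233814; balance=818422-233814=584608
5. interest=⌊584608·160/10000⌋=9353; principal=246908-9353=237555; balance=584608-237555=347053
6. interest=⌊347053·160/10000⌋=5552; principal=246908-5552=241356; balance=347053-241356=105697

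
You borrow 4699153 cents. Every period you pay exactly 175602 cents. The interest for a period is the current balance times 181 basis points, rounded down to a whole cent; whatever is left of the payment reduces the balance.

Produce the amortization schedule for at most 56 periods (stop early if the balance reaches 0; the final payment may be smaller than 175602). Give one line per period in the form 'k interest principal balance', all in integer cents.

1 85054 90548 4608605
2 83415 92187 4516418
3 81747 93855 4422563
4 80048 95554 4327009
5 78318 97284 4229725
6 76558 99044 4130681
7 74765 100837 4029844
8 72940 102662 3927182
9 71081 104521 3822661
10 69190 106412 3716249
11 67264 108338 3607911
12 65303 110299 3497612
13 63306 112296 3385316
14 61274 114328 3270988
15 59204 116398 3154590
16 57098 118504 3036086
17 54953 120649 2915437
18 52769 122833 2792604
19 50546 125056 2667548
20 48282 127320 2540228
21 45978 129624 2410604
22 43631 131971 2278633
23 41243 134359 2144274
24 38811 136791 2007483
25 36335 139267 1868216
26 33814 141788 1726428
27 31248 144354 1582074
28 28635 146967 1435107
29 25975 149627 1285480
30 23267 152335 1133145
31 20509 155093 978052
32 17702 157900 820152
33 14844 160758 659394
34 11935 163667 495727
35 8972 166630 329097
36 5956 169646 159451
37 2886 159451 0

1. interest=⌊4699153·181/10000⌋=85054; principal=175602-85054=90548; balance=4699153-90548=4608605
2. interest=⌊4608605·181/10000⌋=83415; principal=175602-83415=92187; balance=4608605-92187=4516418
3. interest=⌊4516418·181/10000⌋=81747; principal=175602-81747=93855; balance=4516418-93855=4422563
4. interest=⌊4422563·181/10000⌋=80048; principal=175602-80048=95554; balance=4422563-95554=4327009
5. interest=⌊4327009·181/10000⌋=78318; principal=175602-78318=97284; balance=4327009-97284=4229725
6. interest=⌊4229725·181/10000⌋=76558; principal=175602-76558=99044; balance=4229725-99044=4130681
7. interest=⌊4130681·181/10000⌋=74765; principal=175602-74765=100837; balance=4130681-100837=4029844
8. interest=⌊4029844·181/10000⌋=72940; principal=175602-72940=102662; balance=4029844-102662=3927182
9. interest=⌊3927182·181/10000⌋=71081; principal=175602-71081=104521; balance=3927182-104521=3822661
10. interest=⌊3822661·181/10000⌋=69190; principal=175602-69190=106412; balance=3822661-106412=3716249
11. interest=⌊3716249·181/10000⌋=67264; principal=175602-67264=108338; balance=3716249-108338=3607911
12. interest=⌊3607911·181/10000⌋=65303; principal=175602-65303=110299; balance=3607911-110299=3497612
13. interest=⌊3497612·181/10000⌋=63306; principal=175602-63306=112296; balance=3497612-112296=3385316
14. interest=⌊3385316·181/10000⌋=61274; principal=175602-61274=114328; balance=3385316-114328=3270988
15. interest=⌊3270988·181/10000⌋=59204; principal=175602-59204=116398; balance=3270988-116398=3154590
16. interest=⌊3154590·181/10000⌋=57098; principal=175602-57098=118504; balance=3154590-118504=3036086
17. interest=⌊3036086·181/10000⌋=54953; principal=175602-54953=120649; balance=3036086-120649=2915437
18. interest=⌊2915437·181/10000⌋=52769; principal=175602-52769=122833; balance=2915437-122833=2792604
19. interest=⌊2792604·181/10000⌋=50546; principal=175602-50546=125056; balance=2792604-125056=2667548
20. interest=⌊2667548·181/10000⌋=48282; principal=175602-48282=127320; balance=2667548-127320=2540228
21. interest=⌊2540228·181/10000⌋=45978; principal=175602-45978=129624; balance=2540228-129624=2410604
22. interest=⌊2410604·181/10000⌋=43631; principal=175602-43631=131971; balance=2410604-131971=2278633
23. interest=⌊2278633·181/10000⌋=41243; principal=175602-41243=134359; balance=2278633-134359=2144274
24. interest=⌊2144274·181/10000⌋=38811; principal=175602-38811=136791; balance=2144274-136791=2007483
25. interest=⌊2007483·181/10000⌋=36335; principal=175602-36335=139267; balance=2007483-139267=1868216
26. interest=⌊1868216·181/10000⌋=33814; principal=175602-33814=141788; balance=1868216-141788=1726428
27. interest=⌊1726428·181/10000⌋=31248; principal=175602-31248=144354; balance=1726428-144354=1582074
28. interest=⌊1582074·181/10000⌋=28635; principal=175602-28635=146967; balance=1582074-146967=1435107
29. interest=⌊1435107·181/10000⌋=25975; principal=175602-25975=149627; balance=1435107-149627=1285480
30. interest=⌊1285480·181/10000⌋=23267; principal=175602-23267=152335; balance=1285480-152335=1133145
31. interest=⌊1133145·181/10000⌋=20509; principal=175602-20509=155093; balance=1133145-155093=978052
32. interest=⌊978052·181/10000⌋=17702; principal=175602-17702=157900; balance=978052-157900=820152
33. interest=⌊820152·181/10000⌋=14844; principal=175602-14844=160758; balance=820152-160758=659394
34. interest=⌊659394·181/10000⌋=11935; principal=175602-11935=163667; balance=659394-163667=495727
35. interest=⌊495727·181/10000⌋=8972; principal=175602-8972=166630; balance=495727-166630=329097
36. interest=⌊329097·181/10000⌋=5956; principal=175602-5956=169646; balance=329097-169646=159451
37. interest=⌊159451·181/10000⌋=2886; principal=min(175602-2886,159451)=159451; balance=159451-159451=0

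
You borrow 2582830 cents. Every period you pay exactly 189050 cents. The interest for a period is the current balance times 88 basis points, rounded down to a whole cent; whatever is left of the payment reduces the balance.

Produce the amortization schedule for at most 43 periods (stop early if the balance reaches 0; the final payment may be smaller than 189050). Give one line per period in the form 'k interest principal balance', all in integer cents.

1. interest=⌊2582830·88/10000⌋=22728; principal=189050-22728=166322; balance=2582830-166322=2416508
2. interest=⌊2416508·88/10000⌋=21265; principal=189050-21265=167785; balance=2416508-167785=2248723
3. interest=⌊2248723·88/10000⌋=19788; principal=189050-19788=169262; balance=2248723-169262=2079461
4. interest=⌊2079461·88/10000⌋=18299; principal=189050-18299=170751; balance=2079461-170751=1908710
5. interest=⌊1908710·88/10000⌋=16796; principal=189050-16796=172254; balance=1908710-172254=1736456
6. interest=⌊1736456·88/10000⌋=15280; principal=189050-15280=173770; balance=1736456-173770=1562686
7. interest=⌊1562686·88/10000⌋=13751; principal=189050-13751=175299; balance=1562686-175299=1387387
8. interest=⌊1387387·88/10000⌋=12209; principal=189050-12209=176841; balance=1387387-176841=1210546
9. interest=⌊1210546·88/10000⌋=10652; principal=189050-10652=178398; balance=1210546-178398=1032148
10. interest=⌊1032148·88/10000⌋=9082; principal=189050-9082=179968; balance=1032148-179968=852180
11. interest=⌊852180·88/10000⌋=7499; principal=189050-7499=181551; balance=852180-181551=670629
12. interest=⌊670629·88/10000⌋=5901; principal=189050-5901=183149; balance=670629-183149=487480
13. interest=⌊487480·88/10000⌋=4289; principal=189050-4289=184761; balance=487480-184761=302719
14. interest=⌊302719·88/10000⌋=2663; principal=189050-2663=186387; balance=302719-186387=116332
15. interest=⌊116332·88/10000⌋=1023; principal=min(189050-1023,116332)=116332; balance=116332-116332=0

1 22728 166322 2416508
2 21265 167785 2248723
3 19788 169262 2079461
4 18299 170751 1908710
5 16796 172254 1736456
6 15280 173770 1562686
7 13751 175299 1387387
8 12209 176841 1210546
9 10652 178398 1032148
10 9082 179968 852180
11 7499 181551 670629
12 5901 183149 487480
13 4289 184761 302719
14 2663 186387 116332
15 1023 116332 0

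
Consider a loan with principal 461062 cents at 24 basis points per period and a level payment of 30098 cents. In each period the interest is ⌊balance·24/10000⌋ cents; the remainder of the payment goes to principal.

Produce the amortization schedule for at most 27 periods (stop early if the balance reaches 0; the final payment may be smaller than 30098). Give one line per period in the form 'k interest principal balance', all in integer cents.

1. interest=⌊461062·24/10000⌋=1106; principal=30098-1106=28992; balance=461062-28992=432070
2. interest=⌊432070·24/10000⌋=1036; principal=30098-1036=29062; balance=432070-29062=403008
3. interest=⌊403008·24/10000⌋=967; principal=30098-967=29131; balance=403008-29131=373877
4. interest=⌊373877·24/10000⌋=897; principal=30098-897=29201; balance=373877-29201=344676
5. interest=⌊344676·24/10000⌋=827; principal=30098-827=29271; balance=344676-29271=315405
6. interest=⌊315405·24/10000⌋=756; principal=30098-756=29342; balance=315405-29342=286063
7. interest=⌊286063·24/10000⌋=686; principal=30098-686=29412; balance=286063-29412=256651
8. interest=⌊256651·24/10000⌋=615; principal=30098-615=29483; balance=256651-29483=227168
9. interest=⌊227168·24/10000⌋=545; principal=30098-545=29553; balance=227168-29553=197615
10. interest=⌊197615·24/10000⌋=474; principal=30098-474=29624; balance=197615-29624=167991
11. interest=⌊167991·24/10000⌋=403; principal=30098-403=29695; balance=167991-29695=138296
12. interest=⌊138296·24/10000⌋=331; principal=30098-331=29767; balance=138296-29767=108529
13. interest=⌊108529·24/10000⌋=260; principal=30098-260=29838; balance=108529-29838=78691
14. interest=⌊78691·24/10000⌋=188; principal=30098-188=29910; balance=78691-29910=48781
15. interest=⌊48781·24/10000⌋=117; principal=30098-117=29981; balance=48781-29981=18800
16. interest=⌊18800·24/10000⌋=45; principal=min(30098-45,18800)=18800; balance=18800-18800=0

1 1106 28992 432070
2 1036 29062 403008
3 967 29131 373877
4 897 29201 344676
5 827 29271 315405
6 756 29342 286063
7 686 29412 256651
8 615 29483 227168
9 545 29553 197615
10 474 29624 167991
11 403 29695 138296
12 331 29767 108529
13 260 29838 78691
14 188 29910 48781
15 117 29981 18800
16 45 18800 0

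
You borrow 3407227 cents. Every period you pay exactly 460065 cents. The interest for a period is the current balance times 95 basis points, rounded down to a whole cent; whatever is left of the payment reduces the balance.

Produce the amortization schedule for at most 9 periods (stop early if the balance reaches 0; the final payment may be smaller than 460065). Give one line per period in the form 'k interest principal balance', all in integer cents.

1. interest=⌊3407227·95/10000⌋=32368; principal=460065-32368=427697; balance=3407227-427697=2979530
2. interest=⌊2979530·95/10000⌋=28305; principal=460065-28305=431760; balance=2979530-431760=2547770
3. interest=⌊2547770·95/10000⌋=24203; principal=460065-24203=435862; balance=2547770-435862=2111908
4. interest=⌊2111908·95/10000⌋=20063; principal=460065-20063=440002; balance=2111908-440002=1671906
5. interest=⌊1671906·95/10000⌋=15883; principal=460065-15883=444182; balance=1671906-444182=1227724
6. interest=⌊1227724·95/10000⌋=11663; principal=460065-11663=448402; balance=1227724-448402=779322
7. interest=⌊779322·95/10000⌋=7403; principal=460065-7403=452662; balance=779322-452662=326660
8. interest=⌊326660·95/10000⌋=3103; principal=min(460065-3103,326660)=326660; balance=326660-326660=0

1 32368 427697 2979530
2 28305 431760 2547770
3 24203 435862 2111908
4 20063 440002 1671906
5 15883 444182 1227724
6 11663 448402 779322
7 7403 452662 326660
8 3103 326660 0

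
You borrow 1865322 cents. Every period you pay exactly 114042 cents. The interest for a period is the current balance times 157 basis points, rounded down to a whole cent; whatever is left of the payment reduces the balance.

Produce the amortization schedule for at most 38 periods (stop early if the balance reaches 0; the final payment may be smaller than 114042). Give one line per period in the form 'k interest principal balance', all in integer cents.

1. interest=⌊1865322·157/10000⌋=29285; principal=114042-29285=84757; balance=1865322-84757=1780565
2. interest=⌊1780565·157/10000⌋=27954; principal=114042-27954=86088; balance=1780565-86088=1694477
3. interest=⌊1694477·157/10000⌋=26603; principal=114042-26603=87439; balance=1694477-87439=1607038
4. interest=⌊1607038·157/10000⌋=25230; principal=114042-25230=88812; balance=1607038-88812=1518226
5. interest=⌊1518226·157/10000⌋=23836; principal=114042-23836=90206; balance=1518226-90206=1428020
6. interest=⌊1428020·157/10000⌋=22419; principal=114042-22419=91623; balance=1428020-91623=1336397
7. interest=⌊1336397·157/10000⌋=20981; principal=114042-20981=93061; balance=1336397-93061=1243336
8. interest=⌊1243336·157/10000⌋=19520; principal=114042-19520=94522; balance=1243336-94522=1148814
9. interest=⌊1148814·157/10000⌋=18036; principal=114042-18036=96006; balance=1148814-96006=1052808
10. interest=⌊1052808·157/10000⌋=16529; principal=114042-16529=97513; balance=1052808-97513=955295
11. interest=⌊955295·157/10000⌋=14998; principal=114042-14998=99044; balance=955295-99044=856251
12. interest=⌊856251·157/10000⌋=13443; principal=114042-13443=100599; balance=856251-100599=755652
13. interest=⌊755652·157/10000⌋=11863; principal=114042-11863=102179; balance=755652-102179=653473
14. interest=⌊653473·157/10000⌋=10259; principal=114042-10259=103783; balance=653473-103783=549690
15. interest=⌊549690·157/10000⌋=8630; principal=114042-8630=105412; balance=549690-105412=444278
16. interest=⌊444278·157/10000⌋=6975; principal=114042-6975=107067; balance=444278-107067=337211
17. interest=⌊337211·157/10000⌋=5294; principal=114042-5294=108748; balance=337211-108748=228463
18. interest=⌊228463·157/10000⌋=3586; principal=114042-3586=110456; balance=228463-110456=118007
19. interest=⌊118007·157/10000⌋=1852; principal=114042-1852=112190; balance=118007-112190=5817
20. interest=⌊5817·157/10000⌋=91; principal=min(114042-91,5817)=5817; balance=5817-5817=0

1 29285 84757 1780565
2 27954 86088 1694477
3 26603 87439 1607038
4 25230 88812 1518226
5 23836 90206 1428020
6 22419 91623 1336397
7 20981 93061 1243336
8 19520 94522 1148814
9 18036 96006 1052808
10 16529 97513 955295
11 14998 99044 856251
12 13443 100599 755652
13 11863 102179 653473
14 10259 103783 549690
15 8630 105412 444278
16 6975 107067 337211
17 5294 108748 228463
18 3586 110456 118007
19 1852 112190 5817
20 91 5817 0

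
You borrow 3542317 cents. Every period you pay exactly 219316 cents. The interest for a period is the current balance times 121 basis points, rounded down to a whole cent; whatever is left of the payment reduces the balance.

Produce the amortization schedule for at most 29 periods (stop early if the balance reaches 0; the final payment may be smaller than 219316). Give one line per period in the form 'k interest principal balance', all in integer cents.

1. interest=⌊3542317·121/10000⌋=42862; principal=219316-42862=176454; balance=3542317-176454=3365863
2. interest=⌊3365863·121/10000⌋=40726; principal=219316-40726=178590; balance=3365863-178590=3187273
3. interest=⌊3187273·121/10000⌋=38566; principal=219316-38566=180750; balance=3187273-180750=3006523
4. interest=⌊3006523·121/10000⌋=36378; principal=219316-36378=182938; balance=3006523-182938=2823585
5. interest=⌊2823585·121/10000⌋=34165; principal=219316-34165=185151; balance=2823585-185151=2638434
6. interest=⌊2638434·121/10000⌋=31925; principal=219316-31925=187391; balance=2638434-187391=2451043
7. interest=⌊2451043·121/10000⌋=29657; principal=219316-29657=189659; balance=2451043-189659=2261384
8. interest=⌊2261384·121/10000⌋=27362; principal=219316-27362=191954; balance=2261384-191954=2069430
9. interest=⌊2069430·121/10000⌋=25040; principal=219316-25040=194276; balance=2069430-194276=1875154
10. interest=⌊1875154·121/10000⌋=22689; principal=219316-22689=196627; balance=1875154-196627=1678527
11. interest=⌊1678527·121/10000⌋=20310; principal=219316-20310=199006; balance=1678527-199006=1479521
12. interest=⌊1479521·121/10000⌋=17902; principal=219316-17902=201414; balance=1479521-201414=1278107
13. interest=⌊1278107·121/10000⌋=15465; principal=219316-15465=203851; balance=1278107-203851=1074256
14. interest=⌊1074256·121/10000⌋=12998; principal=219316-12998=206318; balance=1074256-206318=867938
15. interest=⌊867938·121/10000⌋=10502; principal=219316-10502=208814; balance=867938-208814=659124
16. interest=⌊659124·121/10000⌋=7975; principal=219316-7975=211341; balance=659124-211341=447783
17. interest=⌊447783·121/10000⌋=5418; principal=219316-5418=213898; balance=447783-213898=233885
18. interest=⌊233885·121/10000⌋=2830; principal=219316-2830=216486; balance=233885-216486=17399
19. interest=⌊17399·121/10000⌋=210; principal=min(219316-210,17399)=17399; balance=17399-17399=0

1 42862 176454 3365863
2 40726 178590 3187273
3 38566 180750 3006523
4 36378 182938 2823585
5 34165 185151 2638434
6 31925 187391 2451043
7 29657 189659 2261384
8 27362 191954 2069430
9 25040 194276 1875154
10 22689 196627 1678527
11 20310 199006 1479521
12 17902 201414 1278107
13 15465 203851 1074256
14 12998 206318 867938
15 10502 208814 659124
16 7975 211341 447783
17 5418 213898 233885
18 2830 216486 17399
19 210 17399 0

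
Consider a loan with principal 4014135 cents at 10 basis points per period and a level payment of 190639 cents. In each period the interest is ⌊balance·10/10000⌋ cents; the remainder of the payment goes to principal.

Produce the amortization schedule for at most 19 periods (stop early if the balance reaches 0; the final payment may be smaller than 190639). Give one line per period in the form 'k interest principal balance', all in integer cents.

1 4014 186625 3827510
2 3827 186812 3640698
3 3640 186999 3453699
4 3453 187186 3266513
5 3266 187373 3079140
6 3079 187560 2891580
7 2891 187748 2703832
8 2703 187936 2515896
9 2515 188124 2327772
10 2327 188312 2139460
11 2139 188500 1950960
12 1950 188689 1762271
13 1762 188877 1573394
14 1573 189066 1384328
15 1384 189255 1195073
16 1195 189444 1005629
17 1005 189634 815995
18 815 189824 626171
19 626 190013 436158

1. interest=⌊4014135·10/10000⌋=4014; principal=190639-4014=186625; balance=4014135-186625=3827510
2. interest=⌊3827510·10/10000⌋=3827; principal=190639-3827=186812; balance=3827510-186812=3640698
3. interest=⌊3640698·10/10000⌋=3640; principal=190639-3640=186999; balance=3640698-186999=3453699
4. interest=⌊3453699·10/10000⌋=3453; principal=190639-3453=187186; balance=3453699-187186=3266513
5. interest=⌊3266513·10/10000⌋=3266; principal=190639-3266=187373; balance=3266513-187373=3079140
6. interest=⌊3079140·10/10000⌋=3079; principal=190639-3079=187560; balance=3079140-187560=2891580
7. interest=⌊2891580·10/10000⌋=2891; principal=190639-2891=187748; balance=2891580-187748=2703832
8. interest=⌊2703832·10/10000⌋=2703; principal=190639-2703=187936; balance=2703832-187936=2515896
9. interest=⌊2515896·10/10000⌋=2515; principal=190639-2515=188124; balance=2515896-188124=2327772
10. interest=⌊2327772·10/10000⌋=2327; principal=190639-2327=188312; balance=2327772-188312=2139460
11. interest=⌊2139460·10/10000⌋=2139; principal=190639-2139=188500; balance=2139460-188500=1950960
12. interest=⌊1950960·10/10000⌋=1950; principal=190639-1950=188689; balance=1950960-188689=1762271
13. interest=⌊1762271·10/10000⌋=1762; principal=190639-1762=188877; balance=1762271-188877=1573394
14. interest=⌊1573394·10/10000⌋=1573; principal=190639-1573=189066; balance=1573394-189066=1384328
15. interest=⌊1384328·10/10000⌋=1384; principal=190639-1384=189255; balance=1384328-189255=1195073
16. interest=⌊1195073·10/10000⌋=1195; principal=190639-1195=189444; balance=1195073-189444=1005629
17. interest=⌊1005629·10/10000⌋=1005; principal=190639-1005=189634; balance=1005629-189634=815995
18. interest=⌊815995·10/10000⌋=815; principal=190639-815=189824; balance=815995-189824=626171
19. interest=⌊626171·10/10000⌋=626; principal=190639-626=190013; balance=626171-190013=436158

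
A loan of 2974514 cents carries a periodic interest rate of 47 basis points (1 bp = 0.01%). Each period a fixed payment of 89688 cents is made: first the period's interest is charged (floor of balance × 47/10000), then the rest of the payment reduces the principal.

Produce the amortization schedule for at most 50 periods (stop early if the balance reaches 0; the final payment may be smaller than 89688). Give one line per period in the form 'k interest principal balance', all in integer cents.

1 13980 75708 2898806
2 13624 76064 2822742
3 13266 76422 2746320
4 12907 76781 2669539
5 12546 77142 2592397
6 12184 77504 2514893
7 11819 77869 2437024
8 11454 78234 2358790
9 11086 78602 2280188
10 10716 78972 2201216
11 10345 79343 2121873
12 9972 79716 2042157
13 9598 80090 1962067
14 9221 80467 1881600
15 8843 80845 1800755
16 8463 81225 1719530
17 8081 81607 1637923
18 7698 81990 1555933
19 7312 82376 1473557
20 6925 82763 1390794
21 6536 83152 1307642
22 6145 83543 1224099
23 5753 83935 1140164
24 5358 84330 1055834
25 4962 84726 971108
26 4564 85124 885984
27 4164 85524 800460
28 3762 85926 714534
29 3358 86330 628204
30 2952 86736 541468
31 2544 87144 454324
32 2135 87553 366771
33 1723 87965 278806
34 1310 88378 190428
35 895 88793 101635
36 477 89211 12424
37 58 12424 0

1. interest=⌊2974514·47/10000⌋=13980; principal=89688-13980=75708; balance=2974514-75708=2898806
2. interest=⌊2898806·47/10000⌋=13624; principal=89688-13624=76064; balance=2898806-76064=2822742
3. interest=⌊2822742·47/10000⌋=13266; principal=89688-13266=76422; balance=2822742-76422=2746320
4. interest=⌊2746320·47/10000⌋=12907; principal=89688-12907=76781; balance=2746320-76781=2669539
5. interest=⌊2669539·47/10000⌋=12546; principal=89688-12546=77142; balance=2669539-77142=2592397
6. interest=⌊2592397·47/10000⌋=12184; principal=89688-12184=77504; balance=2592397-77504=2514893
7. interest=⌊2514893·47/10000⌋=11819; principal=89688-11819=77869; balance=2514893-77869=2437024
8. interest=⌊2437024·47/10000⌋=11454; principal=89688-11454=78234; balance=2437024-78234=2358790
9. interest=⌊2358790·47/10000⌋=11086; principal=89688-11086=78602; balance=2358790-78602=2280188
10. interest=⌊2280188·47/10000⌋=10716; principal=89688-10716=78972; balance=2280188-78972=2201216
11. interest=⌊2201216·47/10000⌋=10345; principal=89688-10345=79343; balance=2201216-79343=2121873
12. interest=⌊2121873·47/10000⌋=9972; principal=89688-9972=79716; balance=2121873-79716=2042157
13. interest=⌊2042157·47/10000⌋=9598; principal=89688-9598=80090; balance=2042157-80090=1962067
14. interest=⌊1962067·47/10000⌋=9221; principal=89688-9221=80467; balance=1962067-80467=1881600
15. interest=⌊1881600·47/10000⌋=8843; principal=89688-8843=80845; balance=1881600-80845=1800755
16. interest=⌊1800755·47/10000⌋=8463; principal=89688-8463=81225; balance=1800755-81225=1719530
17. interest=⌊1719530·47/10000⌋=8081; principal=89688-8081=81607; balance=1719530-81607=1637923
18. interest=⌊1637923·47/10000⌋=7698; principal=89688-7698=81990; balance=1637923-81990=1555933
19. interest=⌊1555933·47/10000⌋=7312; principal=89688-7312=82376; balance=1555933-82376=1473557
20. interest=⌊1473557·47/10000⌋=6925; principal=89688-6925=82763; balance=1473557-82763=1390794
21. interest=⌊1390794·47/10000⌋=6536; principal=89688-6536=83152; balance=1390794-83152=1307642
22. interest=⌊1307642·47/10000⌋=6145; principal=89688-6145=83543; balance=1307642-83543=1224099
23. interest=⌊1224099·47/10000⌋=5753; principal=89688-5753=83935; balance=1224099-83935=1140164
24. interest=⌊1140164·47/10000⌋=5358; principal=89688-5358=84330; balance=1140164-84330=1055834
25. interest=⌊1055834·47/10000⌋=4962; principal=89688-4962=84726; balance=1055834-84726=971108
26. interest=⌊971108·47/10000⌋=4564; principal=89688-4564=85124; balance=971108-85124=885984
27. interest=⌊885984·47/10000⌋=4164; principal=89688-4164=85524; balance=885984-85524=800460
28. interest=⌊800460·47/10000⌋=3762; principal=89688-3762=85926; balance=800460-85926=714534
29. interest=⌊714534·47/10000⌋=3358; principal=89688-3358=86330; balance=714534-86330=628204
30. interest=⌊628204·47/10000⌋=2952; principal=89688-2952=86736; balance=628204-86736=541468
31. interest=⌊541468·47/10000⌋=2544; principal=89688-2544=87144; balance=541468-87144=454324
32. interest=⌊454324·47/10000⌋=2135; principal=89688-2135=87553; balance=454324-87553=366771
33. interest=⌊366771·47/10000⌋=1723; principal=89688-1723=87965; balance=366771-87965=278806
34. interest=⌊278806·47/10000⌋=1310; principal=89688-1310=88378; balance=278806-88378=190428
35. interest=⌊190428·47/10000⌋=895; principal=89688-895=88793; balance=190428-88793=101635
36. interest=⌊101635·47/10000⌋=477; principal=89688-477=89211; balance=101635-89211=12424
37. interest=⌊12424·47/10000⌋=58; principal=min(89688-58,12424)=12424; balance=12424-12424=0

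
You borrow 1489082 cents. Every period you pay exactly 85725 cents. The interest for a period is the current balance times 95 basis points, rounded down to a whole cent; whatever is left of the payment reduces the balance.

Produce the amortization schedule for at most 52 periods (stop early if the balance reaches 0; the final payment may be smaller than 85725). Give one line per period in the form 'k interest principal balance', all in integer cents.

1. interest=⌊1489082·95/10000⌋=14146; principal=85725-14146=71579; balance=1489082-71579=1417503
2. interest=⌊1417503·95/10000⌋=13466; principal=85725-13466=72259; balance=1417503-72259=1345244
3. interest=⌊1345244·95/10000⌋=12779; principal=85725-12779=72946; balance=1345244-72946=1272298
4. interest=⌊1272298·95/10000⌋=12086; principal=85725-12086=73639; balance=1272298-73639=1198659
5. interest=⌊1198659·95/10000⌋=11387; principal=85725-11387=74338; balance=1198659-74338=1124321
6. interest=⌊1124321·95/10000⌋=10681; principal=85725-10681=75044; balance=1124321-75044=1049277
7. interest=⌊1049277·95/10000⌋=9968; principal=85725-9968=75757; balance=1049277-75757=973520
8. interest=⌊973520·95/10000⌋=9248; principal=85725-9248=76477; balance=973520-76477=897043
9. interest=⌊897043·95/10000⌋=8521; principal=85725-8521=77204; balance=897043-77204=819839
10. interest=⌊819839·95/10000⌋=7788; principal=85725-7788=77937; balance=819839-77937=741902
11. interest=⌊741902·95/10000⌋=7048; principal=85725-7048=78677; balance=741902-78677=663225
12. interest=⌊663225·95/10000⌋=6300; principal=85725-6300=79425; balance=663225-79425=583800
13. interest=⌊583800·95/10000⌋=5546; principal=85725-5546=80179; balance=583800-80179=503621
14. interest=⌊503621·95/10000⌋=4784; principal=85725-4784=80941; balance=503621-80941=422680
15. interest=⌊422680·95/10000⌋=4015; principal=85725-4015=81710; balance=422680-81710=340970
16. interest=⌊340970·95/10000⌋=3239; principal=85725-3239=82486; balance=340970-82486=258484
17. interest=⌊258484·95/10000⌋=2455; principal=85725-2455=83270; balance=258484-83270=175214
18. interest=⌊175214·95/10000⌋=1664; principal=85725-1664=84061; balance=175214-84061=91153
19. interest=⌊91153·95/10000⌋=865; principal=85725-865=84860; balance=91153-84860=6293
20. interest=⌊6293·95/10000⌋=59; principal=min(85725-59,6293)=6293; balance=6293-6293=0

1 14146 71579 1417503
2 13466 72259 1345244
3 12779 72946 1272298
4 12086 73639 1198659
5 11387 74338 1124321
6 10681 75044 1049277
7 9968 75757 973520
8 9248 76477 897043
9 8521 77204 819839
10 7788 77937 741902
11 7048 78677 663225
12 6300 79425 583800
13 5546 80179 503621
14 4784 80941 422680
15 4015 81710 340970
16 3239 82486 258484
17 2455 83270 175214
18 1664 84061 91153
19 865 84860 6293
20 59 6293 0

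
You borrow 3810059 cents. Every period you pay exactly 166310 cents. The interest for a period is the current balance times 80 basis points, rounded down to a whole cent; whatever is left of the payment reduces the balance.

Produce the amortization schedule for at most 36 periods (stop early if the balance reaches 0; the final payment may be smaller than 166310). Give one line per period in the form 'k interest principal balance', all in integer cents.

1. interest=⌊3810059·80/10000⌋=30480; principal=166310-30480=135830; balance=3810059-135830=3674229
2. interest=⌊3674229·80/10000⌋=29393; principal=166310-29393=136917; balance=3674229-136917=3537312
3. interest=⌊3537312·80/10000⌋=28298; principal=166310-28298=138012; balance=3537312-138012=3399300
4. interest=⌊3399300·80/10000⌋=27194; principal=166310-27194=139116; balance=3399300-139116=3260184
5. interest=⌊3260184·80/10000⌋=26081; principal=166310-26081=140229; balance=3260184-140229=3119955
6. interest=⌊3119955·80/10000⌋=24959; principal=166310-24959=141351; balance=3119955-141351=2978604
7. interest=⌊2978604·80/10000⌋=23828; principal=166310-23828=142482; balance=2978604-142482=2836122
8. interest=⌊2836122·80/10000⌋=22688; principal=166310-22688=143622; balance=2836122-143622=2692500
9. interest=⌊2692500·80/10000⌋=21540; principal=166310-21540=144770; balance=2692500-144770=2547730
10. interest=⌊2547730·80/10000⌋=20381; principal=166310-20381=145929; balance=2547730-145929=2401801
11. interest=⌊2401801·80/10000⌋=19214; principal=166310-19214=147096; balance=2401801-147096=2254705
12. interest=⌊2254705·80/10000⌋=18037; principal=166310-18037=148273; balance=2254705-148273=2106432
13. interest=⌊2106432·80/10000⌋=16851; principal=166310-16851=149459; balance=2106432-149459=1956973
14. interest=⌊1956973·80/10000⌋=15655; principal=166310-15655=150655; balance=1956973-150655=1806318
15. interest=⌊1806318·80/10000⌋=14450; principal=166310-14450=151860; balance=1806318-151860=1654458
16. interest=⌊1654458·80/10000⌋=13235; principal=166310-13235=153075; balance=1654458-153075=1501383
17. interest=⌊1501383·80/10000⌋=12011; principal=166310-12011=154299; balance=1501383-154299=1347084
18. interest=⌊1347084·80/10000⌋=10776; principal=166310-10776=155534; balance=1347084-155534=1191550
19. interest=⌊1191550·80/10000⌋=9532; principal=166310-9532=156778; balance=1191550-156778=1034772
20. interest=⌊1034772·80/10000⌋=8278; principal=166310-8278=158032; balance=1034772-158032=876740
21. interest=⌊876740·80/10000⌋=7013; principal=166310-7013=159297; balance=876740-159297=717443
22. interest=⌊717443·80/10000⌋=5739; principal=166310-5739=160571; balance=717443-160571=556872
23. interest=⌊556872·80/10000⌋=4454; principal=166310-4454=161856; balance=556872-161856=395016
24. interest=⌊395016·80/10000⌋=3160; principal=166310-3160=163150; balance=395016-163150=231866
25. interest=⌊231866·80/10000⌋=1854; principal=166310-1854=164456; balance=231866-164456=67410
26. interest=⌊67410·80/10000⌋=539; principal=min(166310-539,67410)=67410; balance=67410-67410=0

1 30480 135830 3674229
2 29393 136917 3537312
3 28298 138012 3399300
4 27194 139116 3260184
5 26081 140229 3119955
6 24959 141351 2978604
7 23828 142482 2836122
8 22688 143622 2692500
9 21540 144770 2547730
10 20381 145929 2401801
11 19214 147096 2254705
12 18037 148273 2106432
13 16851 149459 1956973
14 15655 150655 1806318
15 14450 151860 1654458
16 13235 153075 1501383
17 12011 154299 1347084
18 10776 155534 1191550
19 9532 156778 1034772
20 8278 158032 876740
21 7013 159297 717443
22 5739 160571 556872
23 4454 161856 395016
24 3160 163150 231866
25 1854 164456 67410
26 539 67410 0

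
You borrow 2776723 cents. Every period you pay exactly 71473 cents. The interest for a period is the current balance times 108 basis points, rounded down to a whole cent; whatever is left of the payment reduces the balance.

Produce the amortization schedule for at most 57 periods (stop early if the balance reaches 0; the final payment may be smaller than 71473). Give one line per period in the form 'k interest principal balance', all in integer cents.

1. interest=⌊2776723·108/10000⌋=29988; principal=71473-29988=41485; balance=2776723-41485=2735238
2. interest=⌊2735238·108/10000⌋=29540; principal=71473-29540=41933; balance=2735238-41933=2693305
3. interest=⌊2693305·108/10000⌋=29087; principal=71473-29087=42386; balance=2693305-42386=2650919
4. interest=⌊2650919·108/10000⌋=28629; principal=71473-28629=42844; balance=2650919-42844=2608075
5. interest=⌊2608075·108/10000⌋=28167; principal=71473-28167=43306; balance=2608075-43306=2564769
6. interest=⌊2564769·108/10000⌋=27699; principal=71473-27699=43774; balance=2564769-43774=2520995
7. interest=⌊2520995·108/10000⌋=27226; principal=71473-27226=44247; balance=2520995-44247=2476748
8. interest=⌊2476748·108/10000⌋=26748; principal=71473-26748=44725; balance=2476748-44725=2432023
9. interest=⌊2432023·108/10000⌋=26265; principal=71473-26265=45208; balance=2432023-45208=2386815
10. interest=⌊2386815·108/10000⌋=25777; principal=71473-25777=45696; balance=2386815-45696=2341119
11. interest=⌊2341119·108/10000⌋=25284; principal=71473-25284=46189; balance=2341119-46189=2294930
12. interest=⌊2294930·108/10000⌋=24785; principal=71473-24785=46688; balance=2294930-46688=2248242
13. interest=⌊2248242·108/10000⌋=24281; principal=71473-24281=47192; balance=2248242-47192=2201050
14. interest=⌊2201050·108/10000⌋=23771; principal=71473-23771=47702; balance=2201050-47702=2153348
15. interest=⌊2153348·108/10000⌋=23256; principal=71473-23256=48217; balance=2153348-48217=2105131
16. interest=⌊2105131·108/10000⌋=22735; principal=71473-22735=48738; balance=2105131-48738=2056393
17. interest=⌊2056393·108/10000⌋=22209; principal=71473-22209=49264; balance=2056393-49264=2007129
18. interest=⌊2007129·108/10000⌋=21676; principal=71473-21676=49797; balance=2007129-49797=1957332
19. interest=⌊1957332·108/10000⌋=21139; principal=71473-21139=50334; balance=1957332-50334=1906998
20. interest=⌊1906998·108/10000⌋=20595; principal=71473-20595=50878; balance=1906998-50878=1856120
21. interest=⌊1856120·108/10000⌋=20046; principal=71473-20046=51427; balance=1856120-51427=1804693
22. interest=⌊1804693·108/10000⌋=19490; principal=71473-19490=51983; balance=1804693-51983=1752710
23. interest=⌊1752710·108/10000⌋=18929; principal=71473-18929=52544; balance=1752710-52544=1700166
24. interest=⌊1700166·108/10000⌋=18361; principal=71473-18361=53112; balance=1700166-53112=1647054
25. interest=⌊1647054·108/10000⌋=17788; principal=71473-17788=53685; balance=1647054-53685=1593369
26. interest=⌊1593369·108/10000⌋=17208; principal=71473-17208=54265; balance=1593369-54265=1539104
27. interest=⌊1539104·108/10000⌋=16622; principal=71473-16622=54851; balance=1539104-54851=1484253
28. interest=⌊1484253·108/10000⌋=16029; principal=71473-16029=55444; balance=1484253-55444=1428809
29. interest=⌊1428809·108/10000⌋=15431; principal=71473-15431=56042; balance=1428809-56042=1372767
30. interest=⌊1372767·108/10000⌋=14825; principal=71473-14825=56648; balance=1372767-56648=1316119
31. interest=⌊1316119·108/10000⌋=14214; principal=71473-14214=57259; balance=1316119-57259=1258860
32. interest=⌊1258860·108/10000⌋=13595; principal=71473-13595=57878; balance=1258860-57878=1200982
33. interest=⌊1200982·108/10000⌋=12970; principal=71473-12970=58503; balance=1200982-58503=1142479
34. interest=⌊1142479·108/10000⌋=12338; principal=71473-12338=59135; balance=1142479-59135=1083344
35. interest=⌊1083344·108/10000⌋=11700; principal=71473-11700=59773; balance=1083344-59773=1023571
36. interest=⌊1023571·108/10000⌋=11054; principal=71473-11054=60419; balance=1023571-60419=963152
37. interest=⌊963152·108/10000⌋=10402; principal=71473-10402=61071; balance=963152-61071=902081
38. interest=⌊902081·108/10000⌋=9742; principal=71473-9742=61731; balance=902081-61731=840350
39. interest=⌊840350·108/10000⌋=9075; principal=71473-9075=62398; balance=840350-62398=777952
40. interest=⌊777952·108/10000⌋=8401; principal=71473-8401=63072; balance=777952-63072=714880
41. interest=⌊714880·108/10000⌋=7720; principal=71473-7720=63753; balance=714880-63753=651127
42. interest=⌊651127·108/10000⌋=7032; principal=71473-7032=64441; balance=651127-64441=586686
43. interest=⌊586686·108/10000⌋=6336; principal=71473-6336=65137; balance=586686-65137=521549
44. interest=⌊521549·108/10000⌋=5632; principal=71473-5632=65841; balance=521549-65841=455708
45. interest=⌊455708·108/10000⌋=4921; principal=71473-4921=66552; balance=455708-66552=389156
46. interest=⌊389156·108/10000⌋=4202; principal=71473-4202=67271; balance=389156-67271=321885
47. interest=⌊321885·108/10000⌋=3476; principal=71473-3476=67997; balance=321885-67997=253888
48. interest=⌊253888·108/10000⌋=2741; principal=71473-2741=68732; balance=253888-68732=185156
49. interest=⌊185156·108/10000⌋=1999; principal=71473-1999=69474; balance=185156-69474=115682
50. interest=⌊115682·108/10000⌋=1249; principal=71473-1249=70224; balance=115682-70224=45458
51. interest=⌊45458·108/10000⌋=490; principal=min(71473-490,45458)=45458; balance=45458-45458=0

1 29988 41485 2735238
2 29540 41933 2693305
3 29087 42386 2650919
4 28629 42844 2608075
5 28167 43306 2564769
6 27699 43774 2520995
7 27226 44247 2476748
8 26748 44725 2432023
9 26265 45208 2386815
10 25777 45696 2341119
11 25284 46189 2294930
12 24785 46688 2248242
13 24281 47192 2201050
14 23771 47702 2153348
15 23256 48217 2105131
16 22735 48738 2056393
17 22209 49264 2007129
18 21676 49797 1957332
19 21139 50334 1906998
20 20595 50878 1856120
21 20046 51427 1804693
22 19490 51983 1752710
23 18929 52544 1700166
24 18361 53112 1647054
25 17788 53685 1593369
26 17208 54265 1539104
27 16622 54851 1484253
28 16029 55444 1428809
29 15431 56042 1372767
30 14825 56648 1316119
31 14214 57259 1258860
32 13595 57878 1200982
33 12970 58503 1142479
34 12338 59135 1083344
35 11700 59773 1023571
36 11054 60419 963152
37 10402 61071 902081
38 9742 61731 840350
39 9075 62398 777952
40 8401 63072 714880
41 7720 63753 651127
42 7032 64441 586686
43 6336 65137 521549
44 5632 65841 455708
45 4921 66552 389156
46 4202 67271 321885
47 3476 67997 253888
48 2741 68732 185156
49 1999 69474 115682
50 1249 70224 45458
51 490 45458 0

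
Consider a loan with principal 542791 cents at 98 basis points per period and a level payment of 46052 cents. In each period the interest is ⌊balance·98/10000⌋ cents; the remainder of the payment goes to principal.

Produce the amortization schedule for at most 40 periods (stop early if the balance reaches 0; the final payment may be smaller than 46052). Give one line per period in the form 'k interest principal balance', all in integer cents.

1 5319 40733 502058
2 4920 41132 460926
3 4517 41535 419391
4 4110 41942 377449
5 3699 42353 335096
6 3283 42769 292327
7 2864 43188 249139
8 2441 43611 205528
9 2014 44038 161490
10 1582 44470 117020
11 1146 44906 72114
12 706 45346 26768
13 262 26768 0

1. interest=⌊542791·98/10000⌋=5319; principal=46052-5319=40733; balance=542791-40733=502058
2. interest=⌊502058·98/10000⌋=4920; principal=46052-4920=41132; balance=502058-41132=460926
3. interest=⌊460926·98/10000⌋=4517; principal=46052-4517=41535; balance=460926-41535=419391
4. interest=⌊419391·98/10000⌋=4110; principal=46052-4110=41942; balance=419391-41942=377449
5. interest=⌊377449·98/10000⌋=3699; principal=46052-3699=42353; balance=377449-42353=335096
6. interest=⌊335096·98/10000⌋=3283; principal=46052-3283=42769; balance=335096-42769=292327
7. interest=⌊292327·98/10000⌋=2864; principal=46052-2864=43188; balance=292327-43188=249139
8. interest=⌊249139·98/10000⌋=2441; principal=46052-2441=43611; balance=249139-43611=205528
9. interest=⌊205528·98/10000⌋=2014; principal=46052-2014=44038; balance=205528-44038=161490
10. interest=⌊161490·98/10000⌋=1582; principal=46052-1582=44470; balance=161490-44470=117020
11. interest=⌊117020·98/10000⌋=1146; principal=46052-1146=44906; balance=117020-44906=72114
12. interest=⌊72114·98/10000⌋=706; principal=46052-706=45346; balance=72114-45346=26768
13. interest=⌊26768·98/10000⌋=262; principal=min(46052-262,26768)=26768; balance=26768-26768=0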